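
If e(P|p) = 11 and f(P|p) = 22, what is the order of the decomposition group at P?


|D_P| = e * f
= 11 * 22
= 242

242


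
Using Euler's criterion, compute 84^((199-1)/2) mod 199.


p = 199 is prime and the exponent is (p-1)/2 = 99, so by Euler's criterion 84^99 = (84/199) = +1 or -1 mod 199.
Compute by square-and-multiply:
  99 = 64 + 32 + 2 + 1 (binary 1100011)
  Repeated squaring mod 199: 84^1 = 84, 84^2 = 91, 84^4 = 122, 84^8 = 158, 84^16 = 89, 84^32 = 160, 84^64 = 128
  84^99 = 84^64 * 84^32 * 84^2 * 84^1 = 128 * 160 * 91 * 84 mod 199
    128 * 160 = 20480 = 182 mod 199
    182 * 91 = 16562 = 45 mod 199
    45 * 84 = 3780 = 198 mod 199
  84^99 = 198 mod 199
Result 198 = p - 1 = -1 mod 199: 84 is a quadratic non-residue mod 199. As a residue in [0, p-1] the value is 198.
84^99 mod 199 = 198

198


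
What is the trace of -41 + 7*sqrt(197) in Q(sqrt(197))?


Tr(a + b*sqrt(d)) = (a + b*sqrt(d)) + (a - b*sqrt(d)) = 2a
= 2 * (-41)
= -82

-82


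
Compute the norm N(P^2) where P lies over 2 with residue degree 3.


N(P^a) = p^(a*f)
= 2^(2*3)
= 2^6
= 64

64


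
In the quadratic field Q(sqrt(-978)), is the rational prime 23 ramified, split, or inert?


K = Q(sqrt(-978)). Since d mod 4 = 2, disc(K) = -3912.
Check p | disc: -3912 mod 23 = 21.
p does not divide disc. Compute Legendre symbol (d/p):
11^((23-1)/2) mod 23 = -1
(d/p) = -1, so p is inert: (p) stays prime with e=1, f=2, g=1.
Therefore p is inert.

inert


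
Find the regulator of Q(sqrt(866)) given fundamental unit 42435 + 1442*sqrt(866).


epsilon = 42435 + 1442*sqrt(866)
= 84870.0000
R = ln(84870.0000)
= 11.3489

11.3489


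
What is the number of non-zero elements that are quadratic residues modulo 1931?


For prime p, the number of non-zero quadratic residues is (p-1)/2.
= (1931-1)/2
= 965

965


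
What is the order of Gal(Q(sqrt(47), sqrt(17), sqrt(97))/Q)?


The 3 square roots of distinct primes are multiplicatively independent over Q,
so [K:Q] = 2^3 and Gal(K/Q) is isomorphic to (Z/2Z)^3.
|Gal| = 2^3 = 8

8


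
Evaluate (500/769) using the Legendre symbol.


p = 769 is prime, so compute (500/769) with the reciprocity algorithm (Jacobi-symbol steps: pull out 2s via (2/n), flip via reciprocity, reduce):
  pull out 2: (2/769) = +1  (since 769 mod 8 = 1)
  pull out 2: (2/769) = +1  (since 769 mod 8 = 1)
  reciprocity: (125/769) -> +(769/125)
  reduce: (19/125)
  reciprocity: (19/125) -> +(125/19)
  reduce: (11/19)
  reciprocity: (11/19) -> -(19/11)
  reduce: (8/11)
  pull out 2: (2/11) = -1  (since 11 mod 8 = 3)
  pull out 2: (2/11) = -1  (since 11 mod 8 = 3)
  pull out 2: (2/11) = -1  (since 11 mod 8 = 3)
  (1/11) = 1
Product of signs = 1
(500/769) = 1

1


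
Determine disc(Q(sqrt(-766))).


For K = Q(sqrt(d)) with d squarefree: disc(K) = d if d = 1 mod 4, and disc(K) = 4d if d = 2 or 3 mod 4.
Here d = -766, and d mod 4 = 2.
d = 2 mod 4, not 1 (O_K = Z[sqrt(d)]), so disc(K) = 4d = 4 * (-766) = -3064

-3064


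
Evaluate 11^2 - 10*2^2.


x^2 - d*y^2
= 11^2 - 10*2^2
= 121 - 40
= 81

81


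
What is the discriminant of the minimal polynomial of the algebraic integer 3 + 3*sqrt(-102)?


The element 3 + 3*sqrt(-102) has minimal polynomial:
x^2 - 6*x + 927
Discriminant = (-6)^2 - 4*(927)
= 36 - 3708
= -3672

-3672


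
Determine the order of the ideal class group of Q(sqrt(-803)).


K = Q(sqrt(-803)). d mod 4 = 1, so D = disc(K) = d = -803
h(K) equals the number of primitive reduced positive-definite forms (a, b, c) = a*x^2 + b*x*y + c*y^2 with b^2 - 4ac = D,
where reduced means |b| <= a <= c, with b >= 0 whenever |b| = a or a = c, and primitive means gcd(a, b, c) = 1.
Reduced forces 3a^2 <= |D| = 803, so 1 <= a <= 16; b must have the parity of D, and c = (b^2 - D)/(4a) must be an integer >= a.
Enumerate a = 1..16, b in [-a, a]:
  a=1: (1, 1, 201)  [1]
  a=2: none
  a=3: (3, -1, 67), (3, 1, 67)  [2]
  a=4..6: none
  a=7: (7, -3, 29), (7, 3, 29)  [2]
  a=8: none
  a=9: (9, -5, 23), (9, 5, 23)  [2]
  a=10: none
  a=11: (11, 11, 21)  [1]
  a=12: none
  a=13: (13, -9, 17), (13, 9, 17)  [2]
  a=14..16: none
Total reduced forms: 1 + 2 + 2 + 2 + 1 + 2 = 10
h = 10

10


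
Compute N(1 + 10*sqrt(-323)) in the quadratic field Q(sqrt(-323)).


N(a + b*sqrt(d)) = a^2 - d*b^2
= (1)^2 - (-323)*(10)^2
= 1 + 32300
= 32301

32301


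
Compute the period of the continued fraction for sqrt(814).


Run the CF algorithm for sqrt(814).
a_0 = floor(sqrt(814)) = 28; set m_0=0, q_0=1.
Recurrence: m' = q*a - m,  q' = (d - m'^2)/q,  a' = floor((a_0 + m')/q').
  step 1: m=28, q=30, a=1
  step 2: m=2, q=27, a=1
  step 3: m=25, q=7, a=7
  step 4: m=24, q=34, a=1
  step 5: m=10, q=21, a=1
  step 6: m=11, q=33, a=1
  step 7: m=22, q=10, a=5
  step 8: m=28, q=3, a=18
  step 9: m=26, q=46, a=1
  step 10: m=20, q=9, a=5
  step 11: m=25, q=21, a=2
  step 12: m=17, q=25, a=1
  step 13: m=8, q=30, a=1
  step 14: m=22, q=11, a=4
  step 15: m=22, q=30, a=1
  step 16: m=8, q=25, a=1
  step 17: m=17, q=21, a=2
  step 18: m=25, q=9, a=5
  step 19: m=20, q=46, a=1
  step 20: m=26, q=3, a=18
  step 21: m=28, q=10, a=5
  step 22: m=22, q=33, a=1
  step 23: m=11, q=21, a=1
  step 24: m=10, q=34, a=1
  step 25: m=24, q=7, a=7
  step 26: m=25, q=27, a=1
  step 27: m=2, q=30, a=1
  step 28: m=28, q=1, a=56
a_28 = 2*a_0 = 56, so the period closes here.
sqrt(814) = [28; 1, 1, 7, 1, 1, 1, 5, 18, 1, 5, 2, 1, 1, 4, 1, 1, 2, 5, 1, 18, 5, 1, 1, 1, 7, 1, 1, 56]
Period length = 28

28


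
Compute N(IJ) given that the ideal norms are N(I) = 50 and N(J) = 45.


N(IJ) = N(I) * N(J)
= 50 * 45
= 2250

2250


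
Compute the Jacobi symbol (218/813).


Compute (218/813) via quadratic reciprocity:
  pull out 2: (2/813) = -1  (since 813 mod 8 = 5)
  reciprocity: (109/813) -> +(813/109)
  reduce: (50/109)
  pull out 2: (2/109) = -1  (since 109 mod 8 = 5)
  reciprocity: (25/109) -> +(109/25)
  reduce: (9/25)
  reciprocity: (9/25) -> +(25/9)
  reduce: (7/9)
  reciprocity: (7/9) -> +(9/7)
  reduce: (2/7)
  pull out 2: (2/7) = +1  (since 7 mod 8 = 7)
  (1/7) = 1
Product of signs = 1

1


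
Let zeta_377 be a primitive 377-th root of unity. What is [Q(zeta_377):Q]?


The degree equals Euler's totient phi(377).
377 = 13 * 29
phi(377) = 336

336


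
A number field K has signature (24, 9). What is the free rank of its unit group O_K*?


By Dirichlet's unit theorem:
rank = r1 + r2 - 1
= 24 + 9 - 1
= 32

32


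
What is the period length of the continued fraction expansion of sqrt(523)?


Run the CF algorithm for sqrt(523).
a_0 = floor(sqrt(523)) = 22; set m_0=0, q_0=1.
Recurrence: m' = q*a - m,  q' = (d - m'^2)/q,  a' = floor((a_0 + m')/q').
  step 1: m=22, q=39, a=1
  step 2: m=17, q=6, a=6
  step 3: m=19, q=27, a=1
  step 4: m=8, q=17, a=1
  step 5: m=9, q=26, a=1
  step 6: m=17, q=9, a=4
  step 7: m=19, q=18, a=2
  step 8: m=17, q=13, a=3
  step 9: m=22, q=3, a=14
  step 10: m=20, q=41, a=1
  step 11: m=21, q=2, a=21
  step 12: m=21, q=41, a=1
  step 13: m=20, q=3, a=14
  step 14: m=22, q=13, a=3
  step 15: m=17, q=18, a=2
  step 16: m=19, q=9, a=4
  step 17: m=17, q=26, a=1
  step 18: m=9, q=17, a=1
  step 19: m=8, q=27, a=1
  step 20: m=19, q=6, a=6
  step 21: m=17, q=39, a=1
  step 22: m=22, q=1, a=44
a_22 = 2*a_0 = 44, so the period closes here.
sqrt(523) = [22; 1, 6, 1, 1, 1, 4, 2, 3, 14, 1, 21, 1, 14, 3, 2, 4, 1, 1, 1, 6, 1, 44]
Period length = 22

22


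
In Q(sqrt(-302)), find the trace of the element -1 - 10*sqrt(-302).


Tr(a + b*sqrt(d)) = (a + b*sqrt(d)) + (a - b*sqrt(d)) = 2a
= 2 * (-1)
= -2

-2


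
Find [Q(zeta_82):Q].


The degree equals Euler's totient phi(82).
82 = 2 * 41
phi(82) = 40

40


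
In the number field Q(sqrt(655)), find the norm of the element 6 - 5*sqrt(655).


N(a + b*sqrt(d)) = a^2 - d*b^2
= (6)^2 - (655)*(-5)^2
= 36 - 16375
= -16339

-16339


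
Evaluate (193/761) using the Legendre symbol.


p = 761 is prime, so compute (193/761) with the reciprocity algorithm (Jacobi-symbol steps: pull out 2s via (2/n), flip via reciprocity, reduce):
  reciprocity: (193/761) -> +(761/193)
  reduce: (182/193)
  pull out 2: (2/193) = +1  (since 193 mod 8 = 1)
  reciprocity: (91/193) -> +(193/91)
  reduce: (11/91)
  reciprocity: (11/91) -> -(91/11)
  reduce: (3/11)
  reciprocity: (3/11) -> -(11/3)
  reduce: (2/3)
  pull out 2: (2/3) = -1  (since 3 mod 8 = 3)
  (1/3) = 1
Product of signs = -1
(193/761) = -1

-1


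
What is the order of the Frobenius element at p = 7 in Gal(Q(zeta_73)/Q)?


The Frobenius at p in Gal(Q(zeta_n)/Q) = (Z/nZ)* is the class of p, so its order is ord_73(7), the smallest k >= 1 with 7^k = 1 mod 73.
n = 73 = 73, phi(73) = 72; the order divides phi(n).
Divisors of 72: 1, 2, 3, 4, 6, 8, 9, 12, 18, 24, 36, 72
Repeated squaring mod 73: 7^1 = 7, 7^2 = 49, 7^4 = 65, 7^8 = 64, 7^16 = 8, 7^32 = 64, 7^64 = 8
Test divisors in increasing order:
  k=1: 7^1 = 7 mod 73
  k=2: 7^2 = 49 mod 73
  k=3: 7^3 = 49 * 7 = 51 mod 73
  k=4: 7^4 = 65 mod 73
  k=6: 7^6 = 65 * 49 = 46 mod 73
  k=8: 7^8 = 64 mod 73
  k=9: 7^9 = 64 * 7 = 10 mod 73
  k=12: 7^12 = 64 * 65 = 72 mod 73
  k=18: 7^18 = 8 * 49 = 27 mod 73
  k=24: 7^24 = 8 * 64 = 1 mod 73  <- first divisor giving 1
Order = 24

24


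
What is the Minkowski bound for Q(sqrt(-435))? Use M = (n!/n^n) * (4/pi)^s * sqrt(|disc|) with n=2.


d = -435, d mod 4 = 1, so disc(K) = d = -435; |disc(K)| = 435
Imaginary quadratic field, so n = 2, s = r2 = 1, r1 = 0
M = (n!/n^n) * (4/pi)^s * sqrt(|disc(K)|) = (2!/2^2) * (4/pi)^1 * sqrt(435)
= 0.5 * 1.273240 * 20.856654
= 13.2778

13.2778


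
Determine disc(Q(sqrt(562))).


For K = Q(sqrt(d)) with d squarefree: disc(K) = d if d = 1 mod 4, and disc(K) = 4d if d = 2 or 3 mod 4.
Here d = 562, and d mod 4 = 2.
d = 2 mod 4, not 1 (O_K = Z[sqrt(d)]), so disc(K) = 4d = 4 * (562) = 2248

2248


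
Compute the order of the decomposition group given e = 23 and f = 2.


|D_P| = e * f
= 23 * 2
= 46

46


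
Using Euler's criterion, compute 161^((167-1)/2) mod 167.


p = 167 is prime and the exponent is (p-1)/2 = 83, so by Euler's criterion 161^83 = (161/167) = +1 or -1 mod 167.
Compute by square-and-multiply:
  83 = 64 + 16 + 2 + 1 (binary 1010011)
  Repeated squaring mod 167: 161^1 = 161, 161^2 = 36, 161^4 = 127, 161^8 = 97, 161^16 = 57, 161^32 = 76, 161^64 = 98
  161^83 = 161^64 * 161^16 * 161^2 * 161^1 = 98 * 57 * 36 * 161 mod 167
    98 * 57 = 5586 = 75 mod 167
    75 * 36 = 2700 = 28 mod 167
    28 * 161 = 4508 = 166 mod 167
  161^83 = 166 mod 167
Result 166 = p - 1 = -1 mod 167: 161 is a quadratic non-residue mod 167. As a residue in [0, p-1] the value is 166.
161^83 mod 167 = 166

166


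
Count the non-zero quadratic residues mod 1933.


For prime p, the number of non-zero quadratic residues is (p-1)/2.
= (1933-1)/2
= 966

966


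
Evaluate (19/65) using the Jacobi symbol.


Compute (19/65) via quadratic reciprocity:
  reciprocity: (19/65) -> +(65/19)
  reduce: (8/19)
  pull out 2: (2/19) = -1  (since 19 mod 8 = 3)
  pull out 2: (2/19) = -1  (since 19 mod 8 = 3)
  pull out 2: (2/19) = -1  (since 19 mod 8 = 3)
  (1/19) = 1
Product of signs = -1

-1


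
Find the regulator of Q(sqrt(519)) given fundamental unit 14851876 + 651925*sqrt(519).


epsilon = 14851876 + 651925*sqrt(519)
= 2.9704e+07
R = ln(2.9704e+07)
= 17.2068

17.2068


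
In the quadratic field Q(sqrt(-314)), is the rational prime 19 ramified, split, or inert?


K = Q(sqrt(-314)). Since d mod 4 = 2, disc(K) = -1256.
Check p | disc: -1256 mod 19 = 17.
p does not divide disc. Compute Legendre symbol (d/p):
9^((19-1)/2) mod 19 = 1
(d/p) = 1, so p splits: (p) = P*P' with e=1, f=1, g=2.
Therefore p is split.

split


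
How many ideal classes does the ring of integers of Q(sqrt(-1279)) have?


K = Q(sqrt(-1279)). d mod 4 = 1, so D = disc(K) = d = -1279
h(K) equals the number of primitive reduced positive-definite forms (a, b, c) = a*x^2 + b*x*y + c*y^2 with b^2 - 4ac = D,
where reduced means |b| <= a <= c, with b >= 0 whenever |b| = a or a = c, and primitive means gcd(a, b, c) = 1.
Reduced forces 3a^2 <= |D| = 1279, so 1 <= a <= 20; b must have the parity of D, and c = (b^2 - D)/(4a) must be an integer >= a.
Enumerate a = 1..20, b in [-a, a]:
  a=1: (1, 1, 320)  [1]
  a=2: (2, -1, 160), (2, 1, 160)  [2]
  a=3: none
  a=4: (4, -1, 80), (4, 1, 80)  [2]
  a=5: (5, -1, 64), (5, 1, 64)  [2]
  a=6: none
  a=7: (7, -3, 46), (7, 3, 46)  [2]
  a=8: (8, -1, 40), (8, 1, 40)  [2]
  a=9: none
  a=10: (10, -9, 34), (10, -1, 32), (10, 1, 32), (10, 9, 34)  [4]
  a=11..13: none
  a=14: (14, -11, 25), (14, -3, 23), (14, 3, 23), (14, 11, 25)  [4]
  a=15: none
  a=16: (16, -1, 20), (16, 1, 20)  [2]
  a=17: (17, -9, 20), (17, 9, 20)  [2]
  a=18..20: none
Total reduced forms: 1 + 2 + 2 + 2 + 2 + 2 + 4 + 4 + 2 + 2 = 23
h = 23

23


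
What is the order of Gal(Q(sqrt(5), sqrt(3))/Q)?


The 2 square roots of distinct primes are multiplicatively independent over Q,
so [K:Q] = 2^2 and Gal(K/Q) is isomorphic to (Z/2Z)^2.
|Gal| = 2^2 = 4

4


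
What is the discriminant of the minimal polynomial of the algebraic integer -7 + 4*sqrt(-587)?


The element -7 + 4*sqrt(-587) has minimal polynomial:
x^2 + 14*x + 9441
Discriminant = (14)^2 - 4*(9441)
= 196 - 37764
= -37568

-37568


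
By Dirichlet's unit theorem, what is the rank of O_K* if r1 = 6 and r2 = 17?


By Dirichlet's unit theorem:
rank = r1 + r2 - 1
= 6 + 17 - 1
= 22

22


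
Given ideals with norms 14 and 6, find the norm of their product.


N(IJ) = N(I) * N(J)
= 14 * 6
= 84

84


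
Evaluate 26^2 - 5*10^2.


x^2 - d*y^2
= 26^2 - 5*10^2
= 676 - 500
= 176

176


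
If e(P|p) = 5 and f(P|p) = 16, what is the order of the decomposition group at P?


|D_P| = e * f
= 5 * 16
= 80

80


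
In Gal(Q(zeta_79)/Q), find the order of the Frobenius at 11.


The Frobenius at p in Gal(Q(zeta_n)/Q) = (Z/nZ)* is the class of p, so its order is ord_79(11), the smallest k >= 1 with 11^k = 1 mod 79.
n = 79 = 79, phi(79) = 78; the order divides phi(n).
Divisors of 78: 1, 2, 3, 6, 13, 26, 39, 78
Repeated squaring mod 79: 11^1 = 11, 11^2 = 42, 11^4 = 26, 11^8 = 44, 11^16 = 40, 11^32 = 20, 11^64 = 5
Test divisors in increasing order:
  k=1: 11^1 = 11 mod 79
  k=2: 11^2 = 42 mod 79
  k=3: 11^3 = 42 * 11 = 67 mod 79
  k=6: 11^6 = 26 * 42 = 65 mod 79
  k=13: 11^13 = 44 * 26 * 11 = 23 mod 79
  k=26: 11^26 = 40 * 44 * 42 = 55 mod 79
  k=39: 11^39 = 20 * 26 * 42 * 11 = 1 mod 79  <- first divisor giving 1
Order = 39

39


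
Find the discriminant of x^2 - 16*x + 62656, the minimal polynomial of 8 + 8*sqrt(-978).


The element 8 + 8*sqrt(-978) has minimal polynomial:
x^2 - 16*x + 62656
Discriminant = (-16)^2 - 4*(62656)
= 256 - 250624
= -250368

-250368


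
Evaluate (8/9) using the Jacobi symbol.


Compute (8/9) via quadratic reciprocity:
  pull out 2: (2/9) = +1  (since 9 mod 8 = 1)
  pull out 2: (2/9) = +1  (since 9 mod 8 = 1)
  pull out 2: (2/9) = +1  (since 9 mod 8 = 1)
  (1/9) = 1
Product of signs = 1

1


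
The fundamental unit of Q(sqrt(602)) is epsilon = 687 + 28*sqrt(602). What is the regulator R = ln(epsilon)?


epsilon = 687 + 28*sqrt(602)
= 1373.9993
R = ln(1373.9993)
= 7.2255

7.2255


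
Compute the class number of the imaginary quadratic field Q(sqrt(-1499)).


K = Q(sqrt(-1499)). d mod 4 = 1, so D = disc(K) = d = -1499
h(K) equals the number of primitive reduced positive-definite forms (a, b, c) = a*x^2 + b*x*y + c*y^2 with b^2 - 4ac = D,
where reduced means |b| <= a <= c, with b >= 0 whenever |b| = a or a = c, and primitive means gcd(a, b, c) = 1.
Reduced forces 3a^2 <= |D| = 1499, so 1 <= a <= 22; b must have the parity of D, and c = (b^2 - D)/(4a) must be an integer >= a.
Enumerate a = 1..22, b in [-a, a]:
  a=1: (1, 1, 375)  [1]
  a=2: none
  a=3: (3, -1, 125), (3, 1, 125)  [2]
  a=4: none
  a=5: (5, -1, 75), (5, 1, 75)  [2]
  a=6..8: none
  a=9: (9, -7, 43), (9, 7, 43)  [2]
  a=10..12: none
  a=13: (13, -3, 29), (13, 3, 29)  [2]
  a=14: none
  a=15: (15, -11, 27), (15, -1, 25), (15, 1, 25), (15, 11, 27)  [4]
  a=16..22: none
Total reduced forms: 1 + 2 + 2 + 2 + 2 + 4 = 13
h = 13

13


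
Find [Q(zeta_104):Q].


The degree equals Euler's totient phi(104).
104 = 2^3 * 13
phi(104) = 48

48


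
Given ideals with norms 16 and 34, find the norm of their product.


N(IJ) = N(I) * N(J)
= 16 * 34
= 544

544


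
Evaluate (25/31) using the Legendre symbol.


p = 31 is prime, so compute (25/31) with the reciprocity algorithm (Jacobi-symbol steps: pull out 2s via (2/n), flip via reciprocity, reduce):
  reciprocity: (25/31) -> +(31/25)
  reduce: (6/25)
  pull out 2: (2/25) = +1  (since 25 mod 8 = 1)
  reciprocity: (3/25) -> +(25/3)
  reduce: (1/3)
  (1/3) = 1
Product of signs = 1
(25/31) = 1

1


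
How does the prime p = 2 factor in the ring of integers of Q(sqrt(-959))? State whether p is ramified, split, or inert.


K = Q(sqrt(-959)). Since d mod 4 = 1, disc(K) = -959.
Check p | disc: -959 mod 2 = 1.
p=2 does not divide disc (d is 1 mod 4). 2 splits iff d = 1 mod 8.
d mod 8 = 1, so (d/2) = 1.
(d/p) = 1, so p splits: (p) = P*P' with e=1, f=1, g=2.
Therefore p is split.

split


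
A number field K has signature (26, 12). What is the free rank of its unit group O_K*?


By Dirichlet's unit theorem:
rank = r1 + r2 - 1
= 26 + 12 - 1
= 37

37


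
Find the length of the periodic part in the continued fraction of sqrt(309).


Run the CF algorithm for sqrt(309).
a_0 = floor(sqrt(309)) = 17; set m_0=0, q_0=1.
Recurrence: m' = q*a - m,  q' = (d - m'^2)/q,  a' = floor((a_0 + m')/q').
  step 1: m=17, q=20, a=1
  step 2: m=3, q=15, a=1
  step 3: m=12, q=11, a=2
  step 4: m=10, q=19, a=1
  step 5: m=9, q=12, a=2
  step 6: m=15, q=7, a=4
  step 7: m=13, q=20, a=1
  step 8: m=7, q=13, a=1
  step 9: m=6, q=21, a=1
  step 10: m=15, q=4, a=8
  step 11: m=17, q=5, a=6
  step 12: m=13, q=28, a=1
  step 13: m=15, q=3, a=10
  step 14: m=15, q=28, a=1
  step 15: m=13, q=5, a=6
  step 16: m=17, q=4, a=8
  step 17: m=15, q=21, a=1
  step 18: m=6, q=13, a=1
  step 19: m=7, q=20, a=1
  step 20: m=13, q=7, a=4
  step 21: m=15, q=12, a=2
  step 22: m=9, q=19, a=1
  step 23: m=10, q=11, a=2
  step 24: m=12, q=15, a=1
  step 25: m=3, q=20, a=1
  step 26: m=17, q=1, a=34
a_26 = 2*a_0 = 34, so the period closes here.
sqrt(309) = [17; 1, 1, 2, 1, 2, 4, 1, 1, 1, 8, 6, 1, 10, 1, 6, 8, 1, 1, 1, 4, 2, 1, 2, 1, 1, 34]
Period length = 26

26


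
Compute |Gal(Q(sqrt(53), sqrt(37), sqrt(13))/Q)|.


The 3 square roots of distinct primes are multiplicatively independent over Q,
so [K:Q] = 2^3 and Gal(K/Q) is isomorphic to (Z/2Z)^3.
|Gal| = 2^3 = 8

8


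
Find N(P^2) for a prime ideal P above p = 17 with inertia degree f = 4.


N(P^a) = p^(a*f)
= 17^(2*4)
= 17^8
= 6975757441

6975757441


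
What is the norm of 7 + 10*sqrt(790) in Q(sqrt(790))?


N(a + b*sqrt(d)) = a^2 - d*b^2
= (7)^2 - (790)*(10)^2
= 49 - 79000
= -78951

-78951


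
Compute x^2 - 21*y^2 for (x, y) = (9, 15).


x^2 - d*y^2
= 9^2 - 21*15^2
= 81 - 4725
= -4644

-4644


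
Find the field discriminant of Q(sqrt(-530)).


For K = Q(sqrt(d)) with d squarefree: disc(K) = d if d = 1 mod 4, and disc(K) = 4d if d = 2 or 3 mod 4.
Here d = -530, and d mod 4 = 2.
d = 2 mod 4, not 1 (O_K = Z[sqrt(d)]), so disc(K) = 4d = 4 * (-530) = -2120

-2120


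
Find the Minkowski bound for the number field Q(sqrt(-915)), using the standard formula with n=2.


d = -915, d mod 4 = 1, so disc(K) = d = -915; |disc(K)| = 915
Imaginary quadratic field, so n = 2, s = r2 = 1, r1 = 0
M = (n!/n^n) * (4/pi)^s * sqrt(|disc(K)|) = (2!/2^2) * (4/pi)^1 * sqrt(915)
= 0.5 * 1.273240 * 30.248967
= 19.2571

19.2571


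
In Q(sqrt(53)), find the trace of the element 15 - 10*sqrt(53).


Tr(a + b*sqrt(d)) = (a + b*sqrt(d)) + (a - b*sqrt(d)) = 2a
= 2 * (15)
= 30

30


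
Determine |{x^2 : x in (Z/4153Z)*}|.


For prime p, the number of non-zero quadratic residues is (p-1)/2.
= (4153-1)/2
= 2076

2076


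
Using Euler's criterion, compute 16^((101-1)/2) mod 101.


p = 101 is prime and the exponent is (p-1)/2 = 50, so by Euler's criterion 16^50 = (16/101) = +1 or -1 mod 101.
Compute by square-and-multiply:
  50 = 32 + 16 + 2 (binary 110010)
  Repeated squaring mod 101: 16^1 = 16, 16^2 = 54, 16^4 = 88, 16^8 = 68, 16^16 = 79, 16^32 = 80
  16^50 = 16^32 * 16^16 * 16^2 = 80 * 79 * 54 mod 101
    80 * 79 = 6320 = 58 mod 101
    58 * 54 = 3132 = 1 mod 101
  16^50 = 1 mod 101
Result 1: 16 is a quadratic residue mod 101.
16^50 mod 101 = 1

1


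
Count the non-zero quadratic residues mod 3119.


For prime p, the number of non-zero quadratic residues is (p-1)/2.
= (3119-1)/2
= 1559

1559


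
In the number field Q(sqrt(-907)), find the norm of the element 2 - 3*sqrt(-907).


N(a + b*sqrt(d)) = a^2 - d*b^2
= (2)^2 - (-907)*(-3)^2
= 4 + 8163
= 8167

8167


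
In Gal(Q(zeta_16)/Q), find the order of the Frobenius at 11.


The Frobenius at p in Gal(Q(zeta_n)/Q) = (Z/nZ)* is the class of p, so its order is ord_16(11), the smallest k >= 1 with 11^k = 1 mod 16.
n = 16 = 2^4, phi(16) = 8; the order divides phi(n).
Divisors of 8: 1, 2, 4, 8
Repeated squaring mod 16: 11^1 = 11, 11^2 = 9, 11^4 = 1, 11^8 = 1
Test divisors in increasing order:
  k=1: 11^1 = 11 mod 16
  k=2: 11^2 = 9 mod 16
  k=4: 11^4 = 1 mod 16  <- first divisor giving 1
Order = 4

4


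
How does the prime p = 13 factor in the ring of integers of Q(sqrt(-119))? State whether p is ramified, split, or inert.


K = Q(sqrt(-119)). Since d mod 4 = 1, disc(K) = -119.
Check p | disc: -119 mod 13 = 11.
p does not divide disc. Compute Legendre symbol (d/p):
11^((13-1)/2) mod 13 = -1
(d/p) = -1, so p is inert: (p) stays prime with e=1, f=2, g=1.
Therefore p is inert.

inert


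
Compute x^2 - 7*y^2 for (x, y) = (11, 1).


x^2 - d*y^2
= 11^2 - 7*1^2
= 121 - 7
= 114

114


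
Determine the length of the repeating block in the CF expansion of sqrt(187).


Run the CF algorithm for sqrt(187).
a_0 = floor(sqrt(187)) = 13; set m_0=0, q_0=1.
Recurrence: m' = q*a - m,  q' = (d - m'^2)/q,  a' = floor((a_0 + m')/q').
  step 1: m=13, q=18, a=1
  step 2: m=5, q=9, a=2
  step 3: m=13, q=2, a=13
  step 4: m=13, q=9, a=2
  step 5: m=5, q=18, a=1
  step 6: m=13, q=1, a=26
a_6 = 2*a_0 = 26, so the period closes here.
sqrt(187) = [13; 1, 2, 13, 2, 1, 26]
Period length = 6

6


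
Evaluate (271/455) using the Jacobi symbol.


Compute (271/455) via quadratic reciprocity:
  reciprocity: (271/455) -> -(455/271)
  reduce: (184/271)
  pull out 2: (2/271) = +1  (since 271 mod 8 = 7)
  pull out 2: (2/271) = +1  (since 271 mod 8 = 7)
  pull out 2: (2/271) = +1  (since 271 mod 8 = 7)
  reciprocity: (23/271) -> -(271/23)
  reduce: (18/23)
  pull out 2: (2/23) = +1  (since 23 mod 8 = 7)
  reciprocity: (9/23) -> +(23/9)
  reduce: (5/9)
  reciprocity: (5/9) -> +(9/5)
  reduce: (4/5)
  pull out 2: (2/5) = -1  (since 5 mod 8 = 5)
  pull out 2: (2/5) = -1  (since 5 mod 8 = 5)
  (1/5) = 1
Product of signs = 1

1


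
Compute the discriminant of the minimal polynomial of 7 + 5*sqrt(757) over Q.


The element 7 + 5*sqrt(757) has minimal polynomial:
x^2 - 14*x - 18876
Discriminant = (-14)^2 - 4*(-18876)
= 196 + 75504
= 75700

75700


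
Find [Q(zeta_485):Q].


The degree equals Euler's totient phi(485).
485 = 5 * 97
phi(485) = 384

384


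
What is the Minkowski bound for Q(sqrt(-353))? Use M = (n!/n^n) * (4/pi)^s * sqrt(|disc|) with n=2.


d = -353, d mod 4 = 3, so disc(K) = 4d = -1412; |disc(K)| = 1412
Imaginary quadratic field, so n = 2, s = r2 = 1, r1 = 0
M = (n!/n^n) * (4/pi)^s * sqrt(|disc(K)|) = (2!/2^2) * (4/pi)^1 * sqrt(1412)
= 0.5 * 1.273240 * 37.576588
= 23.9220

23.9220


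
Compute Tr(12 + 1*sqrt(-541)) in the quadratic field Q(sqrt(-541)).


Tr(a + b*sqrt(d)) = (a + b*sqrt(d)) + (a - b*sqrt(d)) = 2a
= 2 * (12)
= 24

24


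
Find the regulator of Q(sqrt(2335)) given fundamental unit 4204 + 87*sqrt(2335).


epsilon = 4204 + 87*sqrt(2335)
= 8407.9999
R = ln(8407.9999)
= 9.0369

9.0369


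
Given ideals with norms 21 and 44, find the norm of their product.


N(IJ) = N(I) * N(J)
= 21 * 44
= 924

924


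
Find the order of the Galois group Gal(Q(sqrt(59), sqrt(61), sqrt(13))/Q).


The 3 square roots of distinct primes are multiplicatively independent over Q,
so [K:Q] = 2^3 and Gal(K/Q) is isomorphic to (Z/2Z)^3.
|Gal| = 2^3 = 8

8


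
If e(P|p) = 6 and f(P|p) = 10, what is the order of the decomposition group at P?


|D_P| = e * f
= 6 * 10
= 60

60


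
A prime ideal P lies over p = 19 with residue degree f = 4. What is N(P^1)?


N(P^a) = p^(a*f)
= 19^(1*4)
= 19^4
= 130321

130321


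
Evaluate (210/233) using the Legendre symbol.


p = 233 is prime, so compute (210/233) with the reciprocity algorithm (Jacobi-symbol steps: pull out 2s via (2/n), flip via reciprocity, reduce):
  pull out 2: (2/233) = +1  (since 233 mod 8 = 1)
  reciprocity: (105/233) -> +(233/105)
  reduce: (23/105)
  reciprocity: (23/105) -> +(105/23)
  reduce: (13/23)
  reciprocity: (13/23) -> +(23/13)
  reduce: (10/13)
  pull out 2: (2/13) = -1  (since 13 mod 8 = 5)
  reciprocity: (5/13) -> +(13/5)
  reduce: (3/5)
  reciprocity: (3/5) -> +(5/3)
  reduce: (2/3)
  pull out 2: (2/3) = -1  (since 3 mod 8 = 3)
  (1/3) = 1
Product of signs = 1
(210/233) = 1

1


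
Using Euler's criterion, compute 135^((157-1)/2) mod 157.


p = 157 is prime and the exponent is (p-1)/2 = 78, so by Euler's criterion 135^78 = (135/157) = +1 or -1 mod 157.
Compute by square-and-multiply:
  78 = 64 + 8 + 4 + 2 (binary 1001110)
  Repeated squaring mod 157: 135^1 = 135, 135^2 = 13, 135^4 = 12, 135^8 = 144, 135^16 = 12, 135^32 = 144, 135^64 = 12
  135^78 = 135^64 * 135^8 * 135^4 * 135^2 = 12 * 144 * 12 * 13 mod 157
    12 * 144 = 1728 = 1 mod 157
    1 * 12 = 12 = 12 mod 157
    12 * 13 = 156 = 156 mod 157
  135^78 = 156 mod 157
Result 156 = p - 1 = -1 mod 157: 135 is a quadratic non-residue mod 157. As a residue in [0, p-1] the value is 156.
135^78 mod 157 = 156

156


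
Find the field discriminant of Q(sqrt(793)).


For K = Q(sqrt(d)) with d squarefree: disc(K) = d if d = 1 mod 4, and disc(K) = 4d if d = 2 or 3 mod 4.
Here d = 793, and d mod 4 = 1.
d = 1 mod 4 (O_K = Z[(1+sqrt(d))/2]), so disc(K) = d = 793

793


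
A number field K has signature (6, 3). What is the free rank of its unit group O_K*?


By Dirichlet's unit theorem:
rank = r1 + r2 - 1
= 6 + 3 - 1
= 8

8


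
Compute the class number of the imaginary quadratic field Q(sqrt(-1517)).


K = Q(sqrt(-1517)). d mod 4 = 3, so D = disc(K) = 4d = -6068
h(K) equals the number of primitive reduced positive-definite forms (a, b, c) = a*x^2 + b*x*y + c*y^2 with b^2 - 4ac = D,
where reduced means |b| <= a <= c, with b >= 0 whenever |b| = a or a = c, and primitive means gcd(a, b, c) = 1.
Reduced forces 3a^2 <= |D| = 6068, so 1 <= a <= 44; b must have the parity of D, and c = (b^2 - D)/(4a) must be an integer >= a.
Enumerate a = 1..44, b in [-a, a]:
  a=1: (1, 0, 1517)  [1]
  a=2: (2, 2, 759)  [1]
  a=3: (3, -2, 506), (3, 2, 506)  [2]
  a=4..5: none
  a=6: (6, -2, 253), (6, 2, 253)  [2]
  a=7: (7, -6, 218), (7, 6, 218)  [2]
  a=8: none
  a=9: (9, -4, 169), (9, 4, 169)  [2]
  a=10: none
  a=11: (11, -2, 138), (11, 2, 138)  [2]
  a=12: none
  a=13: (13, -4, 117), (13, 4, 117)  [2]
  a=14: (14, -6, 109), (14, 6, 109)  [2]
  a=15..16: none
  a=17: (17, -16, 93), (17, 16, 93)  [2]
  a=18: (18, -14, 87), (18, 14, 87)  [2]
  a=19..20: none
  a=21: (21, -20, 77), (21, -8, 73), (21, 8, 73), (21, 20, 77)  [4]
  a=22: (22, -2, 69), (22, 2, 69)  [2]
  a=23: (23, -2, 66), (23, 2, 66)  [2]
  a=24..25: none
  a=26: (26, -22, 63), (26, 22, 63)  [2]
  a=27: (27, -14, 58), (27, 14, 58)  [2]
  a=28: none
  a=29: (29, -14, 54), (29, 14, 54)  [2]
  a=30: none
  a=31: (31, -16, 51), (31, 16, 51)  [2]
  a=32: none
  a=33: (33, -20, 49), (33, -2, 46), (33, 2, 46), (33, 20, 49)  [4]
  a=34: (34, -18, 47), (34, 18, 47)  [2]
  a=35..36: none
  a=37: (37, 0, 41)  [1]
  a=38: none
  a=39: (39, -22, 42), (39, 4, 39), (39, 22, 42)  [3]
  a=40..41: none
  a=42: (42, -34, 43), (42, 34, 43)  [2]
  a=43..44: none
Total reduced forms: 1 + 1 + 2 + 2 + 2 + 2 + 2 + 2 + 2 + 2 + 2 + 4 + 2 + 2 + 2 + 2 + 2 + 2 + 4 + 2 + 1 + 3 + 2 = 48
h = 48

48


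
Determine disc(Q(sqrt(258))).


For K = Q(sqrt(d)) with d squarefree: disc(K) = d if d = 1 mod 4, and disc(K) = 4d if d = 2 or 3 mod 4.
Here d = 258, and d mod 4 = 2.
d = 2 mod 4, not 1 (O_K = Z[sqrt(d)]), so disc(K) = 4d = 4 * (258) = 1032

1032


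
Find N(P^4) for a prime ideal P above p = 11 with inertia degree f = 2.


N(P^a) = p^(a*f)
= 11^(4*2)
= 11^8
= 214358881

214358881


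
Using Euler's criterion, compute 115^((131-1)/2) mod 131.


p = 131 is prime and the exponent is (p-1)/2 = 65, so by Euler's criterion 115^65 = (115/131) = +1 or -1 mod 131.
Compute by square-and-multiply:
  65 = 64 + 1 (binary 1000001)
  Repeated squaring mod 131: 115^1 = 115, 115^2 = 125, 115^4 = 36, 115^8 = 117, 115^16 = 65, 115^32 = 33, 115^64 = 41
  115^65 = 115^64 * 115^1 = 41 * 115 mod 131
    41 * 115 = 4715 = 130 mod 131
  115^65 = 130 mod 131
Result 130 = p - 1 = -1 mod 131: 115 is a quadratic non-residue mod 131. As a residue in [0, p-1] the value is 130.
115^65 mod 131 = 130

130


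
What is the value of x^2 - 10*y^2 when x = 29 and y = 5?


x^2 - d*y^2
= 29^2 - 10*5^2
= 841 - 250
= 591

591


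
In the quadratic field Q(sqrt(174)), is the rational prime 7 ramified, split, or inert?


K = Q(sqrt(174)). Since d mod 4 = 2, disc(K) = 696.
Check p | disc: 696 mod 7 = 3.
p does not divide disc. Compute Legendre symbol (d/p):
6^((7-1)/2) mod 7 = -1
(d/p) = -1, so p is inert: (p) stays prime with e=1, f=2, g=1.
Therefore p is inert.

inert


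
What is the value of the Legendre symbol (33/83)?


p = 83 is prime, so compute (33/83) with the reciprocity algorithm (Jacobi-symbol steps: pull out 2s via (2/n), flip via reciprocity, reduce):
  reciprocity: (33/83) -> +(83/33)
  reduce: (17/33)
  reciprocity: (17/33) -> +(33/17)
  reduce: (16/17)
  pull out 2: (2/17) = +1  (since 17 mod 8 = 1)
  pull out 2: (2/17) = +1  (since 17 mod 8 = 1)
  pull out 2: (2/17) = +1  (since 17 mod 8 = 1)
  pull out 2: (2/17) = +1  (since 17 mod 8 = 1)
  (1/17) = 1
Product of signs = 1
(33/83) = 1

1


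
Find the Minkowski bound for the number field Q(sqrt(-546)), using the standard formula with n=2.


d = -546, d mod 4 = 2, so disc(K) = 4d = -2184; |disc(K)| = 2184
Imaginary quadratic field, so n = 2, s = r2 = 1, r1 = 0
M = (n!/n^n) * (4/pi)^s * sqrt(|disc(K)|) = (2!/2^2) * (4/pi)^1 * sqrt(2184)
= 0.5 * 1.273240 * 46.733286
= 29.7513

29.7513


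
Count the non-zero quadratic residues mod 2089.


For prime p, the number of non-zero quadratic residues is (p-1)/2.
= (2089-1)/2
= 1044

1044


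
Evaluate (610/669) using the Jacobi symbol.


Compute (610/669) via quadratic reciprocity:
  pull out 2: (2/669) = -1  (since 669 mod 8 = 5)
  reciprocity: (305/669) -> +(669/305)
  reduce: (59/305)
  reciprocity: (59/305) -> +(305/59)
  reduce: (10/59)
  pull out 2: (2/59) = -1  (since 59 mod 8 = 3)
  reciprocity: (5/59) -> +(59/5)
  reduce: (4/5)
  pull out 2: (2/5) = -1  (since 5 mod 8 = 5)
  pull out 2: (2/5) = -1  (since 5 mod 8 = 5)
  (1/5) = 1
Product of signs = 1

1


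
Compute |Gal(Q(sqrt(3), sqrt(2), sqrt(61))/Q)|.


The 3 square roots of distinct primes are multiplicatively independent over Q,
so [K:Q] = 2^3 and Gal(K/Q) is isomorphic to (Z/2Z)^3.
|Gal| = 2^3 = 8

8


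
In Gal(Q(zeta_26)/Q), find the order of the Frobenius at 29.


The Frobenius at p in Gal(Q(zeta_n)/Q) = (Z/nZ)* is the class of p, so its order is ord_26(29), the smallest k >= 1 with 29^k = 1 mod 26.
n = 26 = 2 * 13, phi(26) = 12; the order divides phi(n).
Divisors of 12: 1, 2, 3, 4, 6, 12
Repeated squaring mod 26: 29^1 = 3, 29^2 = 9, 29^4 = 3, 29^8 = 9
Test divisors in increasing order:
  k=1: 29^1 = 3 mod 26
  k=2: 29^2 = 9 mod 26
  k=3: 29^3 = 9 * 3 = 1 mod 26  <- first divisor giving 1
Order = 3

3


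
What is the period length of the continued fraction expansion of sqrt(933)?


Run the CF algorithm for sqrt(933).
a_0 = floor(sqrt(933)) = 30; set m_0=0, q_0=1.
Recurrence: m' = q*a - m,  q' = (d - m'^2)/q,  a' = floor((a_0 + m')/q').
  step 1: m=30, q=33, a=1
  step 2: m=3, q=28, a=1
  step 3: m=25, q=11, a=5
  step 4: m=30, q=3, a=20
  step 5: m=30, q=11, a=5
  step 6: m=25, q=28, a=1
  step 7: m=3, q=33, a=1
  step 8: m=30, q=1, a=60
a_8 = 2*a_0 = 60, so the period closes here.
sqrt(933) = [30; 1, 1, 5, 20, 5, 1, 1, 60]
Period length = 8

8


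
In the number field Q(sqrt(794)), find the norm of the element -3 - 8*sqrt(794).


N(a + b*sqrt(d)) = a^2 - d*b^2
= (-3)^2 - (794)*(-8)^2
= 9 - 50816
= -50807

-50807


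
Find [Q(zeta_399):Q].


The degree equals Euler's totient phi(399).
399 = 3 * 7 * 19
phi(399) = 216

216


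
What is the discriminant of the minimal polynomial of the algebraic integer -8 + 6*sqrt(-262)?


The element -8 + 6*sqrt(-262) has minimal polynomial:
x^2 + 16*x + 9496
Discriminant = (16)^2 - 4*(9496)
= 256 - 37984
= -37728

-37728


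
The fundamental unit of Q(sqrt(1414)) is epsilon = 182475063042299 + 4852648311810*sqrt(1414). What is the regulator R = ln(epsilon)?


epsilon = 182475063042299 + 4852648311810*sqrt(1414)
= 3.6495e+14
R = ln(3.6495e+14)
= 33.5308

33.5308


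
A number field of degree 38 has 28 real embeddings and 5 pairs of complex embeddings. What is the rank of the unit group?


By Dirichlet's unit theorem:
rank = r1 + r2 - 1
= 28 + 5 - 1
= 32

32


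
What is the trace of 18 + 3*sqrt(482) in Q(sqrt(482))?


Tr(a + b*sqrt(d)) = (a + b*sqrt(d)) + (a - b*sqrt(d)) = 2a
= 2 * (18)
= 36

36


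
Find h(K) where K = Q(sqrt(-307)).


K = Q(sqrt(-307)). d mod 4 = 1, so D = disc(K) = d = -307
h(K) equals the number of primitive reduced positive-definite forms (a, b, c) = a*x^2 + b*x*y + c*y^2 with b^2 - 4ac = D,
where reduced means |b| <= a <= c, with b >= 0 whenever |b| = a or a = c, and primitive means gcd(a, b, c) = 1.
Reduced forces 3a^2 <= |D| = 307, so 1 <= a <= 10; b must have the parity of D, and c = (b^2 - D)/(4a) must be an integer >= a.
Enumerate a = 1..10, b in [-a, a]:
  a=1: (1, 1, 77)  [1]
  a=2..6: none
  a=7: (7, -1, 11), (7, 1, 11)  [2]
  a=8..10: none
Total reduced forms: 1 + 2 = 3
h = 3

3


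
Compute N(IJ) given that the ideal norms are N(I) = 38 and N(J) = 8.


N(IJ) = N(I) * N(J)
= 38 * 8
= 304

304


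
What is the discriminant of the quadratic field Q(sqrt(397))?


For K = Q(sqrt(d)) with d squarefree: disc(K) = d if d = 1 mod 4, and disc(K) = 4d if d = 2 or 3 mod 4.
Here d = 397, and d mod 4 = 1.
d = 1 mod 4 (O_K = Z[(1+sqrt(d))/2]), so disc(K) = d = 397

397


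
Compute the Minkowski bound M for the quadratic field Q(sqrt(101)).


d = 101, d mod 4 = 1, so disc(K) = d = 101; |disc(K)| = 101
Real quadratic field, so n = 2, s = r2 = 0, r1 = 2
M = (n!/n^n) * (4/pi)^s * sqrt(|disc(K)|) = (2!/2^2) * (4/pi)^0 * sqrt(101)
= 0.5 * 1.000000 * 10.049876
= 5.0249

5.0249


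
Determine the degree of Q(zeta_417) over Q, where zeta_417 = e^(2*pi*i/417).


The degree equals Euler's totient phi(417).
417 = 3 * 139
phi(417) = 276

276


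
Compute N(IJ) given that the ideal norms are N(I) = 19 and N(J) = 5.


N(IJ) = N(I) * N(J)
= 19 * 5
= 95

95


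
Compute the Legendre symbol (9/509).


p = 509 is prime, so compute (9/509) with the reciprocity algorithm (Jacobi-symbol steps: pull out 2s via (2/n), flip via reciprocity, reduce):
  reciprocity: (9/509) -> +(509/9)
  reduce: (5/9)
  reciprocity: (5/9) -> +(9/5)
  reduce: (4/5)
  pull out 2: (2/5) = -1  (since 5 mod 8 = 5)
  pull out 2: (2/5) = -1  (since 5 mod 8 = 5)
  (1/5) = 1
Product of signs = 1
(9/509) = 1

1


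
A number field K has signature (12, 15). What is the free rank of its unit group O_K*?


By Dirichlet's unit theorem:
rank = r1 + r2 - 1
= 12 + 15 - 1
= 26

26


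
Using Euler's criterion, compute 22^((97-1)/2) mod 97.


p = 97 is prime and the exponent is (p-1)/2 = 48, so by Euler's criterion 22^48 = (22/97) = +1 or -1 mod 97.
Compute by square-and-multiply:
  48 = 32 + 16 (binary 110000)
  Repeated squaring mod 97: 22^1 = 22, 22^2 = 96, 22^4 = 1, 22^8 = 1, 22^16 = 1, 22^32 = 1
  22^48 = 22^32 * 22^16 = 1 * 1 mod 97
    1 * 1 = 1 = 1 mod 97
  22^48 = 1 mod 97
Result 1: 22 is a quadratic residue mod 97.
22^48 mod 97 = 1

1


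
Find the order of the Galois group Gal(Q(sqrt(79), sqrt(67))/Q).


The 2 square roots of distinct primes are multiplicatively independent over Q,
so [K:Q] = 2^2 and Gal(K/Q) is isomorphic to (Z/2Z)^2.
|Gal| = 2^2 = 4

4


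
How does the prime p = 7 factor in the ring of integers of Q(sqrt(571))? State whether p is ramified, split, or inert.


K = Q(sqrt(571)). Since d mod 4 = 3, disc(K) = 2284.
Check p | disc: 2284 mod 7 = 2.
p does not divide disc. Compute Legendre symbol (d/p):
4^((7-1)/2) mod 7 = 1
(d/p) = 1, so p splits: (p) = P*P' with e=1, f=1, g=2.
Therefore p is split.

split


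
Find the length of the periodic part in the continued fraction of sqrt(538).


Run the CF algorithm for sqrt(538).
a_0 = floor(sqrt(538)) = 23; set m_0=0, q_0=1.
Recurrence: m' = q*a - m,  q' = (d - m'^2)/q,  a' = floor((a_0 + m')/q').
  step 1: m=23, q=9, a=5
  step 2: m=22, q=6, a=7
  step 3: m=20, q=23, a=1
  step 4: m=3, q=23, a=1
  step 5: m=20, q=6, a=7
  step 6: m=22, q=9, a=5
  step 7: m=23, q=1, a=46
a_7 = 2*a_0 = 46, so the period closes here.
sqrt(538) = [23; 5, 7, 1, 1, 7, 5, 46]
Period length = 7

7


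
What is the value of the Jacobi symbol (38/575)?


Compute (38/575) via quadratic reciprocity:
  pull out 2: (2/575) = +1  (since 575 mod 8 = 7)
  reciprocity: (19/575) -> -(575/19)
  reduce: (5/19)
  reciprocity: (5/19) -> +(19/5)
  reduce: (4/5)
  pull out 2: (2/5) = -1  (since 5 mod 8 = 5)
  pull out 2: (2/5) = -1  (since 5 mod 8 = 5)
  (1/5) = 1
Product of signs = -1

-1


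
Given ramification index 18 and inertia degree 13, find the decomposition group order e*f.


|D_P| = e * f
= 18 * 13
= 234

234


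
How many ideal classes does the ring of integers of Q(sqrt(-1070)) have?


K = Q(sqrt(-1070)). d mod 4 = 2, so D = disc(K) = 4d = -4280
h(K) equals the number of primitive reduced positive-definite forms (a, b, c) = a*x^2 + b*x*y + c*y^2 with b^2 - 4ac = D,
where reduced means |b| <= a <= c, with b >= 0 whenever |b| = a or a = c, and primitive means gcd(a, b, c) = 1.
Reduced forces 3a^2 <= |D| = 4280, so 1 <= a <= 37; b must have the parity of D, and c = (b^2 - D)/(4a) must be an integer >= a.
Enumerate a = 1..37, b in [-a, a]:
  a=1: (1, 0, 1070)  [1]
  a=2: (2, 0, 535)  [1]
  a=3: (3, -2, 357), (3, 2, 357)  [2]
  a=4: none
  a=5: (5, 0, 214)  [1]
  a=6: (6, -4, 179), (6, 4, 179)  [2]
  a=7: (7, -2, 153), (7, 2, 153)  [2]
  a=8: none
  a=9: (9, -2, 119), (9, 2, 119)  [2]
  a=10: (10, 0, 107)  [1]
  a=11..12: none
  a=13: (13, -6, 83), (13, 6, 83)  [2]
  a=14: (14, -12, 79), (14, 12, 79)  [2]
  a=15: (15, -10, 73), (15, 10, 73)  [2]
  a=16: none
  a=17: (17, -2, 63), (17, 2, 63)  [2]
  a=18: (18, -16, 63), (18, 16, 63)  [2]
  a=19..20: none
  a=21: (21, -16, 54), (21, -2, 51), (21, 2, 51), (21, 16, 54)  [4]
  a=22..25: none
  a=26: (26, -20, 45), (26, 20, 45)  [2]
  a=27: (27, -16, 42), (27, 16, 42)  [2]
  a=28..29: none
  a=30: (30, -20, 39), (30, 20, 39)  [2]
  a=31..33: none
  a=34: (34, -32, 39), (34, 32, 39)  [2]
  a=35: (35, -30, 37), (35, 30, 37)  [2]
  a=36..37: none
Total reduced forms: 1 + 1 + 2 + 1 + 2 + 2 + 2 + 1 + 2 + 2 + 2 + 2 + 2 + 4 + 2 + 2 + 2 + 2 + 2 = 36
h = 36

36


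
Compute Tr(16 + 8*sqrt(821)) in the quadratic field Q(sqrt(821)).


Tr(a + b*sqrt(d)) = (a + b*sqrt(d)) + (a - b*sqrt(d)) = 2a
= 2 * (16)
= 32

32


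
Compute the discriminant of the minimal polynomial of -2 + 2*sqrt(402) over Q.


The element -2 + 2*sqrt(402) has minimal polynomial:
x^2 + 4*x - 1604
Discriminant = (4)^2 - 4*(-1604)
= 16 + 6416
= 6432

6432


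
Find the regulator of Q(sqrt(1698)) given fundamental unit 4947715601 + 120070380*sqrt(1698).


epsilon = 4947715601 + 120070380*sqrt(1698)
= 9.8954e+09
R = ln(9.8954e+09)
= 23.0153

23.0153
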